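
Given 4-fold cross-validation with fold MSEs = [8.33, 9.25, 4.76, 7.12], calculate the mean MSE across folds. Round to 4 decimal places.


Total MSE across folds = 29.4600.
CV-MSE = 29.4600/4 = 7.3650.

7.3650


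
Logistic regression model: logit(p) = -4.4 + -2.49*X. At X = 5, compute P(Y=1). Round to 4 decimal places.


Compute z = -4.4 + (-2.49)(5) = -16.8500.
exp(-z) = 20790360.5052.
P = 1/(1 + 20790360.5052) = 0.0000.

0.0000


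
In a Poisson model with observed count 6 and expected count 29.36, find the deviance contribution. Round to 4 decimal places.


Compute y*ln(y/mu) = 6*ln(6/29.36) = 6*-1.587874 = -9.527244.
y - mu = -23.36.
D = 2*(-9.527244 - (-23.36)) = 27.665512, which rounds to 27.6655.

27.6655


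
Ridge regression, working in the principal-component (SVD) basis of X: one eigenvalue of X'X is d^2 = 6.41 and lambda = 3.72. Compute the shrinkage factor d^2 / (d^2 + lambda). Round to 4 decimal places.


d^2 + lambda = 6.41 + 3.72 = 10.1300.
Shrinkage factor = 6.41/10.1300 = 0.6328.

0.6328


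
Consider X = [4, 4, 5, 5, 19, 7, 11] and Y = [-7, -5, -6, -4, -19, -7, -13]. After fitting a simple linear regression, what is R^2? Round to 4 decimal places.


After computing the OLS fit (b0=-1.2543, b1=-0.9494):
SSres = 10.3949, SStot = 173.4286.
R^2 = 1 - 10.3949/173.4286 = 0.9401.

0.9401


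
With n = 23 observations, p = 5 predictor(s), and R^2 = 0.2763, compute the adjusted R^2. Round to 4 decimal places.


Plug in: Adj R^2 = 1 - (1 - 0.2763) * 22/17.
= 1 - 0.7237 * 22/17
= 1 - 15.9214 / 17
= 1 - 0.9366 = 0.0634.

0.0634


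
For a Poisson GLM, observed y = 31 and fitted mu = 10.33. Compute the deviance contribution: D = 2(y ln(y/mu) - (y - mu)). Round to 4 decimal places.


First: ln(31/10.33) = 1.098935.
Then: 31 * 1.098935 = 34.066985.
y - mu = 31 - 10.33 = 20.67.
D = 2(34.066985 - 20.67) = 26.793970, which rounds to 26.7940.

26.7940


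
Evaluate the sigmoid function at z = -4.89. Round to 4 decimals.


First, exp(4.8900) = 132.9536.
Then sigma(z) = 1/(1 + 132.9536) = 0.0075.

0.0075


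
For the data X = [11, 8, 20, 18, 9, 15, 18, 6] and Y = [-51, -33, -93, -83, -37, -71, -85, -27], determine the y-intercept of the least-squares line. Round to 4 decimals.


First find the slope: b1 = -4.9219.
Means: xbar = 13.1250, ybar = -60.0000.
b0 = ybar - b1 * xbar = -60.0000 - -4.9219 * 13.1250 = 4.6000.

4.6000


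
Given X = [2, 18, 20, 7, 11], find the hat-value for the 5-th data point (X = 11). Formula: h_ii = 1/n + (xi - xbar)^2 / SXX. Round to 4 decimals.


Mean of X: xbar = 11.6000.
SXX = 225.2000.
For X = 11: h = 1/5 + (11 - 11.6000)^2/225.2000 = 0.2016.

0.2016


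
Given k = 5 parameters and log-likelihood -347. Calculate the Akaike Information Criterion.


AIC = 2*5 - 2*(-347).
= 10 + 694 = 704.

704


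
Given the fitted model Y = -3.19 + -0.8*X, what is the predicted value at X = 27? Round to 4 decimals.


Plug X = 27 into Y = -3.19 + -0.8*X:
Y = -3.19 + -21.6000 = -24.7900.

-24.7900


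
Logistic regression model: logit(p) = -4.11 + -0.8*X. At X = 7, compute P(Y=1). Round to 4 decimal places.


Linear predictor: z = -4.11 + -0.8 * 7 = -9.7100.
P = 1/(1 + exp(9.7100)) = 1/(1 + 16481.6019) = 0.0001.

0.0001


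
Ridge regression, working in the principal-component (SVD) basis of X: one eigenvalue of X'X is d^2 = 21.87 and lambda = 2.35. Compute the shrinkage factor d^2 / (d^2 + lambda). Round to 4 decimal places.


Compute the denominator: 21.87 + 2.35 = 24.2200.
Shrinkage factor = 21.87 / 24.2200 = 0.9030.

0.9030


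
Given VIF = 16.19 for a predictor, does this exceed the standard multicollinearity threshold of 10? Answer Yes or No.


Check: VIF = 16.19 vs threshold = 10.
Since 16.19 >= 10, the answer is Yes.

Yes


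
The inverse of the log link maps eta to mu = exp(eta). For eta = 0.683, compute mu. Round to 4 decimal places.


mu = exp(eta) = exp(0.683).
= 1.9798.

1.9798


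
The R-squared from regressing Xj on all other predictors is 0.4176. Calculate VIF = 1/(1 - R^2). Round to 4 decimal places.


Denominator: 1 - 0.4176 = 0.5824.
VIF = 1 / 0.5824 = 1.7170.

1.7170


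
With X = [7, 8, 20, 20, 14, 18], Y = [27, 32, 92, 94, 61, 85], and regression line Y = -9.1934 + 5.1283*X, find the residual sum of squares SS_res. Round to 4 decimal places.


Compute predicted values, then residuals = yi - yhat_i.
Residuals: [0.2953, 0.1670, -1.3726, 0.6274, -1.6028, 1.8840].
SSres = sum(residual^2) = 8.5112.

8.5112


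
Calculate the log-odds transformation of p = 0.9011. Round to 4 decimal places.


Compute the odds: 0.9011/0.0989 = 9.1112.
Take the natural log: ln(9.1112) = 2.2095.

2.2095


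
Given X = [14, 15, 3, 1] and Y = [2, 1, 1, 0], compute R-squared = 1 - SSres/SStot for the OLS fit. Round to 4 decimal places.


Fit the OLS line: b0 = 0.3244, b1 = 0.0819.
SSres = 0.9354.
SStot = 2.0000.
R^2 = 1 - 0.9354/2.0000 = 0.5323.

0.5323


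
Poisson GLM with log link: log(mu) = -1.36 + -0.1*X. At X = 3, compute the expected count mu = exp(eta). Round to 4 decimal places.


Linear predictor: eta = -1.36 + (-0.1)(3) = -1.6600.
Expected count: mu = exp(-1.6600) = 0.1901.

0.1901


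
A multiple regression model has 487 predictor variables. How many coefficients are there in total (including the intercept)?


Each predictor gets one coefficient, plus one intercept.
Total parameters = 487 + 1 = 488.

488


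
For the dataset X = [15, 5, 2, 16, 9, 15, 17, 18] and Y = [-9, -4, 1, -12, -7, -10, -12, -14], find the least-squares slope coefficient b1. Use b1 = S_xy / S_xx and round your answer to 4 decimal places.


First compute the means: xbar = 12.1250, ybar = -8.3750.
Then S_xx = sum((xi - xbar)^2) = 252.8750.
S_xy = sum((xi - xbar)(yi - ybar)) = -201.6250.
b1 = S_xy / S_xx = -201.6250 / 252.8750 = -0.7973.

-0.7973


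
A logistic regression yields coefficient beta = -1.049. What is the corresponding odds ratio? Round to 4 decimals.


Odds ratio = exp(beta) = exp(-1.049).
= 0.3503.

0.3503


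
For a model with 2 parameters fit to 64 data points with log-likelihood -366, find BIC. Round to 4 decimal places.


Compute k*ln(n) = 2*ln(64) = 2*4.158883 = 8.317766.
Then -2*loglik = 732.
BIC = 8.317766 + 732 = 740.317766, which rounds to 740.3178.

740.3178


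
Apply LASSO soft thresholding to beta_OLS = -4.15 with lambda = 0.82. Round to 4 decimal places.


Check: |-4.15| = 4.15 vs lambda = 0.82.
Since |beta| > lambda, coefficient = sign(beta)*(|beta| - lambda) = -3.3300.
Soft-thresholded coefficient = -3.3300.

-3.3300


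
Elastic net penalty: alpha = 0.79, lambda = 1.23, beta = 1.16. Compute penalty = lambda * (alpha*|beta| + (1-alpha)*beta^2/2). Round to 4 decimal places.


alpha * |beta| = 0.79 * 1.16 = 0.9164.
(1-alpha) * beta^2/2 = 0.21 * 1.3456/2 = 0.1413.
Total = 1.23 * (0.9164 + 0.1413) = 1.3010.

1.3010


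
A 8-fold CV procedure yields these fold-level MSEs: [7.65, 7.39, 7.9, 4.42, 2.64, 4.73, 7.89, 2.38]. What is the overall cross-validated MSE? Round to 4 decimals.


Total MSE across folds = 45.0000.
CV-MSE = 45.0000/8 = 5.6250.

5.6250


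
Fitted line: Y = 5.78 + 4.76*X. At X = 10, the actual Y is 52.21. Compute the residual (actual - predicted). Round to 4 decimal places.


Compute yhat = 5.78 + (4.76)(10) = 53.3800.
Residual = actual - predicted = 52.21 - 53.3800 = -1.1700.

-1.1700


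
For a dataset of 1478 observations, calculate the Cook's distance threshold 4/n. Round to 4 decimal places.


The threshold is 4/n.
4/1478 = 0.0027.

0.0027


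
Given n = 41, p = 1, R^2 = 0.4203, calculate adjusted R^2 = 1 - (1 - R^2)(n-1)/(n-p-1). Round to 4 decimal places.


Using the formula:
(1 - 0.4203) = 0.5797.
Multiply by 40/39: 0.5797 * 40 = 23.1880, then 23.1880 / 39 = 0.5946.
Adj R^2 = 1 - 0.5946 = 0.4054.

0.4054


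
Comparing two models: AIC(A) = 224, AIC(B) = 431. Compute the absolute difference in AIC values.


|AIC_A - AIC_B| = |224 - 431| = 207.
Model A is preferred (lower AIC).

207


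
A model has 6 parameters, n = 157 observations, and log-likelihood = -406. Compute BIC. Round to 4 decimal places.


ln(157) = 5.056246.
k * ln(n) = 6 * 5.056246 = 30.337476.
-2L = 812.
BIC = 30.337476 + 812 = 842.337476, which rounds to 842.3375.

842.3375


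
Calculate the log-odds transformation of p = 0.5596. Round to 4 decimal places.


1 - p = 0.4404.
p/(1-p) = 1.2707.
logit = ln(1.2707) = 0.2395.

0.2395


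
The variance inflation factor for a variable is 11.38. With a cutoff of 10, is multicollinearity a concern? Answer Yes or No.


The threshold is 10.
VIF = 11.38 is >= 10.
Multicollinearity indication: Yes.

Yes


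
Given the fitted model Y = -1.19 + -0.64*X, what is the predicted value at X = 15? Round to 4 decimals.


Predicted value:
Y = -1.19 + (-0.64)(15) = -1.19 + -9.6000 = -10.7900.

-10.7900


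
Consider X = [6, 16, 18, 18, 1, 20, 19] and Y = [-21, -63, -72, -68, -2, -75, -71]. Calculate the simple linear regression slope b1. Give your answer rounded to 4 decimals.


Calculate xbar = 14.0000, ybar = -53.1429.
S_xx = 330.0000, S_xy = -1297.0000.
Using b1 = S_xy / S_xx = -1297.0000 / 330.0000, we get b1 = -3.9303.

-3.9303


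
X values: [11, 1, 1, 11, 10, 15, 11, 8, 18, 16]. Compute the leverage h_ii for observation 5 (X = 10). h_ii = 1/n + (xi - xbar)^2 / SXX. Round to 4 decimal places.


Compute xbar = 10.2000 with n = 10 observations.
SXX = 293.6000.
Leverage = 1/10 + (10 - 10.2000)^2/293.6000 = 0.1001.

0.1001


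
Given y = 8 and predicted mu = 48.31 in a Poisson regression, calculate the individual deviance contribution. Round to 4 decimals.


First: ln(8/48.31) = -1.798197.
Then: 8 * -1.798197 = -14.385576.
y - mu = 8 - 48.31 = -40.31.
D = 2(-14.385576 - -40.31) = 51.848848, which rounds to 51.8488.

51.8488


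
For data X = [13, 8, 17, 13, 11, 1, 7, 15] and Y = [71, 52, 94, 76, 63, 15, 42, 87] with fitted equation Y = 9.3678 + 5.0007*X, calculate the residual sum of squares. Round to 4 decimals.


Predicted values from Y = 9.3678 + 5.0007*X.
Residuals: [-3.3769, 2.6266, -0.3797, 1.6231, -1.3755, 0.6315, -2.3727, 2.6217].
SSres = 35.8749.

35.8749


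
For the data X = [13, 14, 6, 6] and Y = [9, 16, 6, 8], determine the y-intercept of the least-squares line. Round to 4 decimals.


The slope is b1 = 0.7885.
Sample means are xbar = 9.7500 and ybar = 9.7500.
Intercept: b0 = 9.7500 - (0.7885)(9.7500) = 2.0617.

2.0617


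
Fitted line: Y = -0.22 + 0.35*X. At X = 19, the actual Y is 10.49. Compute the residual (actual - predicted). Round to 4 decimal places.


Compute yhat = -0.22 + (0.35)(19) = 6.4300.
Residual = actual - predicted = 10.49 - 6.4300 = 4.0600.

4.0600


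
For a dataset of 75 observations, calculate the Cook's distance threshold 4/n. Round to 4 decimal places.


Using the rule of thumb:
Threshold = 4 / 75 = 0.0533.

0.0533


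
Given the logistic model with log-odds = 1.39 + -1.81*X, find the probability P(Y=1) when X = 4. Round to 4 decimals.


Linear predictor: z = 1.39 + -1.81 * 4 = -5.8500.
P = 1/(1 + exp(5.8500)) = 1/(1 + 347.2344) = 0.0029.

0.0029


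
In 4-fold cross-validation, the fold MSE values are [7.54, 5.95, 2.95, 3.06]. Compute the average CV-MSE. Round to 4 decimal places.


Sum of fold MSEs = 19.5000.
Average = 19.5000 / 4 = 4.8750.

4.8750


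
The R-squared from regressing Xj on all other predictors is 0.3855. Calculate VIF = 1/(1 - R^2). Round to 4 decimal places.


Denominator: 1 - 0.3855 = 0.6145.
VIF = 1 / 0.6145 = 1.6273.

1.6273


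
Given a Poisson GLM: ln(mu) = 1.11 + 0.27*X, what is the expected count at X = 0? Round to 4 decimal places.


eta = 1.11 + 0.27 * 0 = 1.1100.
mu = exp(1.1100) = 3.0344.

3.0344


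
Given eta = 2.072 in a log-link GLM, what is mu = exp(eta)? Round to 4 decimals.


mu = exp(eta) = exp(2.072).
= 7.9407.

7.9407


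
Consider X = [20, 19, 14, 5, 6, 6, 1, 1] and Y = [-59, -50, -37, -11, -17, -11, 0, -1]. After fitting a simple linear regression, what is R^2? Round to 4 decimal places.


Fit the OLS line: b0 = 3.1765, b1 = -2.9363.
SSres = 39.8431.
SStot = 3557.5000.
R^2 = 1 - 39.8431/3557.5000 = 0.9888.

0.9888


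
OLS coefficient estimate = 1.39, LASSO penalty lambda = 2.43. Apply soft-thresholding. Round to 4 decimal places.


|beta_OLS| = 1.39.
lambda = 2.43.
Since |beta| <= lambda, the coefficient is set to 0.
Result = 0.0000.

0.0000


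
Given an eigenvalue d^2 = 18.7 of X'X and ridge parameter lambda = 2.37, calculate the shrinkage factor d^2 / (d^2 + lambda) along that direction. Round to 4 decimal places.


Compute the denominator: 18.7 + 2.37 = 21.0700.
Shrinkage factor = 18.7 / 21.0700 = 0.8875.

0.8875


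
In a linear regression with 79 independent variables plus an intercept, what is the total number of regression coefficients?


Including the intercept, the model has 79 predictor coefficients + 1 intercept.
Total = 80.

80


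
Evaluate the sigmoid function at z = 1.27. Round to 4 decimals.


Compute exp(-1.2700) = 0.2808.
Sigmoid = 1 / (1 + 0.2808) = 1 / 1.2808 = 0.7807.

0.7807


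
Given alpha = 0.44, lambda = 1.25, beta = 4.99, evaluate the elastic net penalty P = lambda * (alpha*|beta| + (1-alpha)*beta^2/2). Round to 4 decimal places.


alpha * |beta| = 0.44 * 4.99 = 2.1956.
(1-alpha) * beta^2/2 = 0.56 * 24.9001/2 = 6.9720.
Total = 1.25 * (2.1956 + 6.9720) = 11.4595.

11.4595


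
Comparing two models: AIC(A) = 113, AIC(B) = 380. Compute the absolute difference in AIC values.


|AIC_A - AIC_B| = |113 - 380| = 267.
Model A is preferred (lower AIC).

267


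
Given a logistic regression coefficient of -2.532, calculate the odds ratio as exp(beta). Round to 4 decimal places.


Odds ratio = exp(beta) = exp(-2.532).
= 0.0795.

0.0795


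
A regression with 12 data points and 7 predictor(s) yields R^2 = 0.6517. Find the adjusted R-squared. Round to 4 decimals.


Adjusted R^2 = 1 - (1 - R^2) * (n-1)/(n-p-1).
(1 - R^2) = 0.3483.
(n-1)/(n-p-1) = 11/4.
(1 - R^2) * (n-1) = 0.3483 * 11 = 3.8313.
Divide by (n-p-1): 3.8313 / 4 = 0.9578.
Adj R^2 = 1 - 0.9578 = 0.0422.

0.0422


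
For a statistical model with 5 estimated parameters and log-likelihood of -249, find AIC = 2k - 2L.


AIC = 2k - 2*loglik = 2(5) - 2(-249).
= 10 + 498 = 508.

508


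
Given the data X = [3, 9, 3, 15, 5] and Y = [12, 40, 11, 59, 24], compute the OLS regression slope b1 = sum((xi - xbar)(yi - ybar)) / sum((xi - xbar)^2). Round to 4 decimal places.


First compute the means: xbar = 7.0000, ybar = 29.2000.
Then S_xx = sum((xi - xbar)^2) = 104.0000.
S_xy = sum((xi - xbar)(yi - ybar)) = 412.0000.
b1 = S_xy / S_xx = 412.0000 / 104.0000 = 3.9615.

3.9615


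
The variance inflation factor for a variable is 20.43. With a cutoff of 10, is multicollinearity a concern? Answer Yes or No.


The threshold is 10.
VIF = 20.43 is >= 10.
Multicollinearity indication: Yes.

Yes


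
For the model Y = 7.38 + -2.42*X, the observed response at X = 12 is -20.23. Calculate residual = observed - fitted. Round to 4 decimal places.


Fitted value at X = 12 is yhat = 7.38 + -2.42*12 = -21.6600.
Residual = -20.23 - -21.6600 = 1.4300.

1.4300


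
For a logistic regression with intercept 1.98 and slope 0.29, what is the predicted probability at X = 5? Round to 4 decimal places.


z = 1.98 + 0.29 * 5 = 3.4300.
Sigmoid: P = 1 / (1 + exp(-3.4300)) = 0.9686.

0.9686


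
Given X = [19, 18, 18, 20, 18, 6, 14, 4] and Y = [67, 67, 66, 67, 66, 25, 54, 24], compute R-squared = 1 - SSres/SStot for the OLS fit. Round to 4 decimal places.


After computing the OLS fit (b0=10.0357, b1=3.0403):
SSres = 39.4368, SStot = 2534.0000.
R^2 = 1 - 39.4368/2534.0000 = 0.9844.

0.9844


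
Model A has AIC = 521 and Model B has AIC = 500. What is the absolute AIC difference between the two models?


|AIC_A - AIC_B| = |521 - 500| = 21.
Model B is preferred (lower AIC).

21


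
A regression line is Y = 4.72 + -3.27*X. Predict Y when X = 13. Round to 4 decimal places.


Predicted value:
Y = 4.72 + (-3.27)(13) = 4.72 + -42.5100 = -37.7900.

-37.7900


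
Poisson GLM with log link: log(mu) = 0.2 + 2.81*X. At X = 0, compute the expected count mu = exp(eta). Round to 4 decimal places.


eta = 0.2 + 2.81 * 0 = 0.2000.
mu = exp(0.2000) = 1.2214.

1.2214


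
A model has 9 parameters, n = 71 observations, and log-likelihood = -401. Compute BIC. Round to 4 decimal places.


Compute k*ln(n) = 9*ln(71) = 9*4.262680 = 38.364120.
Then -2*loglik = 802.
BIC = 38.364120 + 802 = 840.364120, which rounds to 840.3641.

840.3641


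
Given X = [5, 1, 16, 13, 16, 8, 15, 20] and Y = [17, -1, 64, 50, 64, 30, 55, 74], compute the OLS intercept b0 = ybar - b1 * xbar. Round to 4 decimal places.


First find the slope: b1 = 4.0455.
Means: xbar = 11.7500, ybar = 44.1250.
b0 = ybar - b1 * xbar = 44.1250 - 4.0455 * 11.7500 = -3.4091.

-3.4091


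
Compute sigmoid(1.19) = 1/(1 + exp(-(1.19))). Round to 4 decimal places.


Compute exp(-1.1900) = 0.3042.
Sigmoid = 1 / (1 + 0.3042) = 1 / 1.3042 = 0.7667.

0.7667


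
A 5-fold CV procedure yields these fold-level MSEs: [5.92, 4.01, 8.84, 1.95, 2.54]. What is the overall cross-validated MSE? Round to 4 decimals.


Total MSE across folds = 23.2600.
CV-MSE = 23.2600/5 = 4.6520.

4.6520


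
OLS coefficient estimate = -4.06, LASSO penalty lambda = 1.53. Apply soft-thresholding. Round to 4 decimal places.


Check: |-4.06| = 4.06 vs lambda = 1.53.
Since |beta| > lambda, coefficient = sign(beta)*(|beta| - lambda) = -2.5300.
Soft-thresholded coefficient = -2.5300.

-2.5300


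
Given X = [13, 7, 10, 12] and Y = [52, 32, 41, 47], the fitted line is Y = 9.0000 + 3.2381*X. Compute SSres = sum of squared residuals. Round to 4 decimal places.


Compute predicted values, then residuals = yi - yhat_i.
Residuals: [0.9047, 0.3333, -0.3810, -0.8572].
SSres = sum(residual^2) = 1.8095.

1.8095


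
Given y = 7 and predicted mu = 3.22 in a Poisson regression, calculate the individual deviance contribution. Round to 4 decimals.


y/mu = 7/3.22 = 2.173913 (approx.), and ln(7/3.22) = 0.776529.
y * ln(y/mu) = 7 * 0.776529 = 5.435703.
y - mu = 3.78.
D = 2 * (5.435703 - 3.78) = 3.311406, which rounds to 3.3114.

3.3114


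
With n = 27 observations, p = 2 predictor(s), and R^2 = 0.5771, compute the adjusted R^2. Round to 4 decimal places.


Adjusted R^2 = 1 - (1 - R^2) * (n-1)/(n-p-1).
(1 - R^2) = 0.4229.
(n-1)/(n-p-1) = 26/24.
(1 - R^2) * (n-1) = 0.4229 * 26 = 10.9954.
Divide by (n-p-1): 10.9954 / 24 = 0.4581.
Adj R^2 = 1 - 0.4581 = 0.5419.

0.5419


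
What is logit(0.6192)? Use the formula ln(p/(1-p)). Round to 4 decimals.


Compute the odds: 0.6192/0.3808 = 1.6261.
Take the natural log: ln(1.6261) = 0.4862.

0.4862


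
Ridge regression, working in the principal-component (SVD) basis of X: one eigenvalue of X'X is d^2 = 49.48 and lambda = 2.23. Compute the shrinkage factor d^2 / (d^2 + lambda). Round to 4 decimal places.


Denominator = d^2 + lambda = 49.48 + 2.23 = 51.7100.
Shrinkage = 49.48 / 51.7100 = 0.9569.

0.9569


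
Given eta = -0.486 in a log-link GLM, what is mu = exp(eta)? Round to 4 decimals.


mu = exp(eta) = exp(-0.486).
= 0.6151.

0.6151


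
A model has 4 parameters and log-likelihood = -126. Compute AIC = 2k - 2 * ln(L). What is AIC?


AIC = 2k - 2*loglik = 2(4) - 2(-126).
= 8 + 252 = 260.

260


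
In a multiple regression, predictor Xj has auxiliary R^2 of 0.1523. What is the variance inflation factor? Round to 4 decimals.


Using VIF = 1/(1 - R^2_j):
1 - 0.1523 = 0.8477.
VIF = 1.1797.

1.1797


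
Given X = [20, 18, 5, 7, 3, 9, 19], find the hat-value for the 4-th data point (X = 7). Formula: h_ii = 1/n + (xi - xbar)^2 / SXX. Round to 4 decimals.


Compute xbar = 11.5714 with n = 7 observations.
SXX = 311.7143.
Leverage = 1/7 + (7 - 11.5714)^2/311.7143 = 0.2099.

0.2099


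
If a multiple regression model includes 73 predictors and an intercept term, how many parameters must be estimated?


Each predictor gets one coefficient, plus one intercept.
Total parameters = 73 + 1 = 74.

74


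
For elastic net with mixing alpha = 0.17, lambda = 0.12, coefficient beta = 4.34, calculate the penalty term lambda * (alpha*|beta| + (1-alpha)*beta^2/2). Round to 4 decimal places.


alpha * |beta| = 0.17 * 4.34 = 0.7378.
(1-alpha) * beta^2/2 = 0.83 * 18.8356/2 = 7.8168.
Total = 0.12 * (0.7378 + 7.8168) = 1.0265.

1.0265


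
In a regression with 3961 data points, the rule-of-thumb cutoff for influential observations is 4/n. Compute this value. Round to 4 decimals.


The threshold is 4/n.
4/3961 = 0.0010.

0.0010


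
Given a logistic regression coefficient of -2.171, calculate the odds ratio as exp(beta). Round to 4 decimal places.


Odds ratio = exp(beta) = exp(-2.171).
= 0.1141.

0.1141


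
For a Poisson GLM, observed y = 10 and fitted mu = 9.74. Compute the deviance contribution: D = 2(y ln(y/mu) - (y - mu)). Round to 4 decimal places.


y/mu = 10/9.74 = 1.026694 (approx.), and ln(10/9.74) = 0.026344.
y * ln(y/mu) = 10 * 0.026344 = 0.263440.
y - mu = 0.26.
D = 2 * (0.263440 - 0.26) = 0.006880, which rounds to 0.0069.

0.0069


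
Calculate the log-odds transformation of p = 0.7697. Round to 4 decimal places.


1 - p = 0.2303.
p/(1-p) = 3.3422.
logit = ln(3.3422) = 1.2066.

1.2066


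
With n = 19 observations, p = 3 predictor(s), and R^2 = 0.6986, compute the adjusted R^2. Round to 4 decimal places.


Adjusted R^2 = 1 - (1 - R^2) * (n-1)/(n-p-1).
(1 - R^2) = 0.3014.
(n-1)/(n-p-1) = 18/15.
(1 - R^2) * (n-1) = 0.3014 * 18 = 5.4252.
Divide by (n-p-1): 5.4252 / 15 = 0.3617.
Adj R^2 = 1 - 0.3617 = 0.6383.

0.6383


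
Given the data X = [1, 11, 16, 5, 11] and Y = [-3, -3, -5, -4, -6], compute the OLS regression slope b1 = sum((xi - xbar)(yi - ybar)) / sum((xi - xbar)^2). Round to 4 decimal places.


Calculate xbar = 8.8000, ybar = -4.2000.
S_xx = 136.8000, S_xy = -17.2000.
Using b1 = S_xy / S_xx = -17.2000 / 136.8000, we get b1 = -0.1257.

-0.1257


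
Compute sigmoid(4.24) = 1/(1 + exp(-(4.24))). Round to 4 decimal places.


exp(-4.2400) = 0.0144.
1 + exp(-z) = 1.0144.
sigmoid = 1/1.0144 = 0.9858.

0.9858


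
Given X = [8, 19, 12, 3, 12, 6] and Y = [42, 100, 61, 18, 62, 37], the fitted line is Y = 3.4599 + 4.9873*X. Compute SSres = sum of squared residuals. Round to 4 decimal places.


Compute predicted values, then residuals = yi - yhat_i.
Residuals: [-1.3583, 1.7814, -2.3075, -0.4218, -1.3075, 3.6163].
SSres = sum(residual^2) = 25.3080.

25.3080


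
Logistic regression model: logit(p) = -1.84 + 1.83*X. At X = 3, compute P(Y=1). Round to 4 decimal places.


Linear predictor: z = -1.84 + 1.83 * 3 = 3.6500.
P = 1/(1 + exp(-3.6500)) = 1/(1 + 0.0260) = 0.9747.

0.9747


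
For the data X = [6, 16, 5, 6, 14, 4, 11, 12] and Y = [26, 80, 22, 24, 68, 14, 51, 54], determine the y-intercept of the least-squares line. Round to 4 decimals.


First find the slope: b1 = 5.3007.
Means: xbar = 9.2500, ybar = 42.3750.
b0 = ybar - b1 * xbar = 42.3750 - 5.3007 * 9.2500 = -6.6564.

-6.6564


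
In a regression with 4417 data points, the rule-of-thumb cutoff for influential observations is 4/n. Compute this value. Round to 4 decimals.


Cook's distance cutoff = 4/n = 4/4417.
= 0.0009.

0.0009


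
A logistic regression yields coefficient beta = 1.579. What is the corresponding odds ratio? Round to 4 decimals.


Odds ratio = exp(beta) = exp(1.579).
= 4.8501.

4.8501


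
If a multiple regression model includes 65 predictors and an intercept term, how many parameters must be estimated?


Including the intercept, the model has 65 predictor coefficients + 1 intercept.
Total = 66.

66


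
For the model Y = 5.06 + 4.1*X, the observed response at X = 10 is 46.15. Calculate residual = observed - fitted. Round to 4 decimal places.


Fitted value at X = 10 is yhat = 5.06 + 4.1*10 = 46.0600.
Residual = 46.15 - 46.0600 = 0.0900.

0.0900


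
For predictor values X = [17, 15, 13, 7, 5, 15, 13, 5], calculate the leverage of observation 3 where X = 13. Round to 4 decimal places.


Compute xbar = 11.2500 with n = 8 observations.
SXX = 163.5000.
Leverage = 1/8 + (13 - 11.2500)^2/163.5000 = 0.1437.

0.1437


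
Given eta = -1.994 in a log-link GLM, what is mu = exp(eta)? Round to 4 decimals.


mu = exp(eta) = exp(-1.994).
= 0.1361.

0.1361


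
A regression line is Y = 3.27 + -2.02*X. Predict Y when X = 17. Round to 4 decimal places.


Plug X = 17 into Y = 3.27 + -2.02*X:
Y = 3.27 + -34.3400 = -31.0700.

-31.0700


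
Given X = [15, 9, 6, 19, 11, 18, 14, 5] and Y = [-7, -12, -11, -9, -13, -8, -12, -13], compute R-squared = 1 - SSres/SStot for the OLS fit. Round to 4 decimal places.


The fitted line is Y = -14.4362 + 0.3143*X.
SSres = 18.8192, SStot = 37.8750.
R^2 = 1 - SSres/SStot = 0.5031.

0.5031


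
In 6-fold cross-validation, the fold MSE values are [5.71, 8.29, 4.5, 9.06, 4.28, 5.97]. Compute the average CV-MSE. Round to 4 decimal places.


Total MSE across folds = 37.8100.
CV-MSE = 37.8100/6 = 6.3017.

6.3017


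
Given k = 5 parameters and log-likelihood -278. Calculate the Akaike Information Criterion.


AIC = 2*5 - 2*(-278).
= 10 + 556 = 566.

566


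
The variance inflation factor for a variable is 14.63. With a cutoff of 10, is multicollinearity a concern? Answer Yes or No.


The threshold is 10.
VIF = 14.63 is >= 10.
Multicollinearity indication: Yes.

Yes


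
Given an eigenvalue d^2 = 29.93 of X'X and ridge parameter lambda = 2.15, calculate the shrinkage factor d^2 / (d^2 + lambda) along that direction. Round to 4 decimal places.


d^2 + lambda = 29.93 + 2.15 = 32.0800.
Shrinkage factor = 29.93/32.0800 = 0.9330.

0.9330


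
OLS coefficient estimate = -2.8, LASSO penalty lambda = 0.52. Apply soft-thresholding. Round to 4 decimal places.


Absolute value: |-2.8| = 2.8.
Compare to lambda = 0.52.
Since |beta| > lambda, coefficient = sign(beta)*(|beta| - lambda) = -2.2800.

-2.2800


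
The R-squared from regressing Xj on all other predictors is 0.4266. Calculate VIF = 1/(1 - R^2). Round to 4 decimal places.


Using VIF = 1/(1 - R^2_j):
1 - 0.4266 = 0.5734.
VIF = 1.7440.

1.7440


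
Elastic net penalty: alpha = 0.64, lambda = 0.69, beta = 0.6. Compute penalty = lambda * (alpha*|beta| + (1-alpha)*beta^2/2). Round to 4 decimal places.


Compute:
L1 = 0.64 * 0.6 = 0.3840.
L2 = 0.36 * 0.6^2 / 2 = 0.0648.
Penalty = 0.69 * (0.3840 + 0.0648) = 0.3097.

0.3097


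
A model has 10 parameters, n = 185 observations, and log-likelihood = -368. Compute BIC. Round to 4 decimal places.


Compute k*ln(n) = 10*ln(185) = 10*5.220356 = 52.203560.
Then -2*loglik = 736.
BIC = 52.203560 + 736 = 788.203560, which rounds to 788.2036.

788.2036


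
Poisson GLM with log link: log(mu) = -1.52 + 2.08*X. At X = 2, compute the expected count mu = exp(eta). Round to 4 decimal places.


eta = -1.52 + 2.08 * 2 = 2.6400.
mu = exp(2.6400) = 14.0132.

14.0132


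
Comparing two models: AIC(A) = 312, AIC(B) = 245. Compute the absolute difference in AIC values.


|AIC_A - AIC_B| = |312 - 245| = 67.
Model B is preferred (lower AIC).

67


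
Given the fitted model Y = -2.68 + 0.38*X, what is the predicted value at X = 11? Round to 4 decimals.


Predicted value:
Y = -2.68 + (0.38)(11) = -2.68 + 4.1800 = 1.5000.

1.5000


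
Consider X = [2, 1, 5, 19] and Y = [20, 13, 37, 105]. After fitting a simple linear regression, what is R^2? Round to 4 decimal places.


Fit the OLS line: b0 = 9.7413, b1 = 5.0383.
SSres = 7.6934.
SStot = 5306.7500.
R^2 = 1 - 7.6934/5306.7500 = 0.9986.

0.9986


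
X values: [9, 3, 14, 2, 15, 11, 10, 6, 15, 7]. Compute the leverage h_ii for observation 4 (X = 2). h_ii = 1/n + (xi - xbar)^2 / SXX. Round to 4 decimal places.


Mean of X: xbar = 9.2000.
SXX = 199.6000.
For X = 2: h = 1/10 + (2 - 9.2000)^2/199.6000 = 0.3597.

0.3597


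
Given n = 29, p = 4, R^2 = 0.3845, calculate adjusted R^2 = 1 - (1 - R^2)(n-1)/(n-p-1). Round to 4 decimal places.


Using the formula:
(1 - 0.3845) = 0.6155.
Multiply by 28/24: 0.6155 * 28 = 17.2340, then 17.2340 / 24 = 0.7181.
Adj R^2 = 1 - 0.7181 = 0.2819.

0.2819


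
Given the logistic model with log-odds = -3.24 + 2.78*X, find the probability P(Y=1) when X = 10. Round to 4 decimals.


Compute z = -3.24 + (2.78)(10) = 24.5600.
exp(-z) = 0.0000.
P = 1/(1 + 0.0000) = 1.0000.

1.0000


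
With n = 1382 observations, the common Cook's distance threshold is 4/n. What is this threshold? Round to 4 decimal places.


Using the rule of thumb:
Threshold = 4 / 1382 = 0.0029.

0.0029


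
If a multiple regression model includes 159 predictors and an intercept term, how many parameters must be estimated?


Including the intercept, the model has 159 predictor coefficients + 1 intercept.
Total = 160.

160


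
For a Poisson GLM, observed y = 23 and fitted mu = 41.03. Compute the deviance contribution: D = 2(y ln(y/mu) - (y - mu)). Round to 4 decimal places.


Compute y*ln(y/mu) = 23*ln(23/41.03) = 23*-0.578809 = -13.312607.
y - mu = -18.03.
D = 2*(-13.312607 - (-18.03)) = 9.434786, which rounds to 9.4348.

9.4348


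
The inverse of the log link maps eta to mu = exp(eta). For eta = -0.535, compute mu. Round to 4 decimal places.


The inverse log link gives:
mu = exp(-0.535) = 0.5857.

0.5857


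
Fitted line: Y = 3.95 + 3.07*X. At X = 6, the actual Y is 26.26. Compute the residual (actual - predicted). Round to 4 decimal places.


Predicted = 3.95 + 3.07 * 6 = 22.3700.
Residual = 26.26 - 22.3700 = 3.8900.

3.8900


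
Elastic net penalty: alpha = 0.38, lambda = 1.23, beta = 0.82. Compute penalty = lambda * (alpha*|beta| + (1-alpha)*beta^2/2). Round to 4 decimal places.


Compute:
L1 = 0.38 * 0.82 = 0.3116.
L2 = 0.62 * 0.82^2 / 2 = 0.2084.
Penalty = 1.23 * (0.3116 + 0.2084) = 0.6397.

0.6397


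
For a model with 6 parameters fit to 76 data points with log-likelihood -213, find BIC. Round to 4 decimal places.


ln(76) = 4.330733.
k * ln(n) = 6 * 4.330733 = 25.984398.
-2L = 426.
BIC = 25.984398 + 426 = 451.984398, which rounds to 451.9844.

451.9844


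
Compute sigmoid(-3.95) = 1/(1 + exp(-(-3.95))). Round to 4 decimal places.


Compute exp(3.9500) = 51.9354.
Sigmoid = 1 / (1 + 51.9354) = 1 / 52.9354 = 0.0189.

0.0189


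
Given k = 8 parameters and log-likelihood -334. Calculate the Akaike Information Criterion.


AIC = 2*8 - 2*(-334).
= 16 + 668 = 684.

684


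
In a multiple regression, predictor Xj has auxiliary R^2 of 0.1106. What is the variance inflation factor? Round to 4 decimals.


Denominator: 1 - 0.1106 = 0.8894.
VIF = 1 / 0.8894 = 1.1244.

1.1244


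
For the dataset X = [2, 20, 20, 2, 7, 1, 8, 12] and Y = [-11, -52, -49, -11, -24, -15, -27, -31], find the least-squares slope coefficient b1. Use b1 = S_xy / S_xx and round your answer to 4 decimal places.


Calculate xbar = 9.0000, ybar = -27.5000.
S_xx = 418.0000, S_xy = -855.0000.
Using b1 = S_xy / S_xx = -855.0000 / 418.0000, we get b1 = -2.0455.

-2.0455


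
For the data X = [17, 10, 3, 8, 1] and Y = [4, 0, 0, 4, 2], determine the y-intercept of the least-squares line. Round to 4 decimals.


The slope is b1 = 0.1511.
Sample means are xbar = 7.8000 and ybar = 2.0000.
Intercept: b0 = 2.0000 - (0.1511)(7.8000) = 0.8212.

0.8212


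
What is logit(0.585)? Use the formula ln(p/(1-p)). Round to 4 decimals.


The odds are p/(1-p) = 0.585 / 0.415 = 1.4096.
logit(p) = ln(1.4096) = 0.3433.

0.3433


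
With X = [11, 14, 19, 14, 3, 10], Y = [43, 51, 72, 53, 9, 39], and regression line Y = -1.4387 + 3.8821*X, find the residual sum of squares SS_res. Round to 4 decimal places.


Predicted values from Y = -1.4387 + 3.8821*X.
Residuals: [1.7356, -1.9107, -0.3212, 0.0893, -1.2076, 1.6177].
SSres = 10.8495.

10.8495


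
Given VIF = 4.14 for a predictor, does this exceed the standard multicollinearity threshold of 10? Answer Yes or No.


The threshold is 10.
VIF = 4.14 is < 10.
Multicollinearity indication: No.

No


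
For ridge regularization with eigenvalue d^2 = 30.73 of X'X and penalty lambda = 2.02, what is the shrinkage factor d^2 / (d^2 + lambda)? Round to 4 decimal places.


Denominator = d^2 + lambda = 30.73 + 2.02 = 32.7500.
Shrinkage = 30.73 / 32.7500 = 0.9383.

0.9383


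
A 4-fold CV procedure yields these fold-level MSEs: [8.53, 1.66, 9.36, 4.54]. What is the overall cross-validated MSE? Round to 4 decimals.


Add all fold MSEs: 24.0900.
Divide by k = 4: 24.0900/4 = 6.0225.

6.0225


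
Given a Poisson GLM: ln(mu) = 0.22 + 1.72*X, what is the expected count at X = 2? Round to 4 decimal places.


Compute eta = 0.22 + 1.72 * 2 = 3.6600.
Apply inverse link: mu = e^3.6600 = 38.8613.

38.8613


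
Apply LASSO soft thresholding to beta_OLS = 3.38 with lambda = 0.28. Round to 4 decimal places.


Absolute value: |3.38| = 3.38.
Compare to lambda = 0.28.
Since |beta| > lambda, coefficient = sign(beta)*(|beta| - lambda) = 3.1000.

3.1000


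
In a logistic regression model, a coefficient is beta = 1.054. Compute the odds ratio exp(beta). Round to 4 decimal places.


exp(1.054) = 2.8691.
So the odds ratio is 2.8691.

2.8691


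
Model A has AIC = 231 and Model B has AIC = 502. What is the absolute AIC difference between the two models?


|AIC_A - AIC_B| = |231 - 502| = 271.
Model A is preferred (lower AIC).

271


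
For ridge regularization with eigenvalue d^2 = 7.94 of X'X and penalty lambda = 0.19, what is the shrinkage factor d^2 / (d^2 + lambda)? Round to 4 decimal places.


d^2 + lambda = 7.94 + 0.19 = 8.1300.
Shrinkage factor = 7.94/8.1300 = 0.9766.

0.9766


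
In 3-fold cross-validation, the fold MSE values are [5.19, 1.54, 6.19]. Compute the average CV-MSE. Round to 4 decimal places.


Total MSE across folds = 12.9200.
CV-MSE = 12.9200/3 = 4.3067.

4.3067


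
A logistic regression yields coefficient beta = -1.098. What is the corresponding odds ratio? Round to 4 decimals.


Odds ratio = exp(beta) = exp(-1.098).
= 0.3335.

0.3335


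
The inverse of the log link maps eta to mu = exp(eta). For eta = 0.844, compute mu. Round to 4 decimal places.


mu = exp(eta) = exp(0.844).
= 2.3257.

2.3257


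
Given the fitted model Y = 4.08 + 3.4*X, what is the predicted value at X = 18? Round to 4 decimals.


Predicted value:
Y = 4.08 + (3.4)(18) = 4.08 + 61.2000 = 65.2800.

65.2800


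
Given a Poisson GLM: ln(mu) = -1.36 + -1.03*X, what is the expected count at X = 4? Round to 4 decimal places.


eta = -1.36 + -1.03 * 4 = -5.4800.
mu = exp(-5.4800) = 0.0042.

0.0042


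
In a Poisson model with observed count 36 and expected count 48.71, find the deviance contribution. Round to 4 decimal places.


First: ln(36/48.71) = -0.302365.
Then: 36 * -0.302365 = -10.885140.
y - mu = 36 - 48.71 = -12.71.
D = 2(-10.885140 - -12.71) = 3.649720, which rounds to 3.6497.

3.6497


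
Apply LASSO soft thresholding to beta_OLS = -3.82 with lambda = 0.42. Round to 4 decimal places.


Check: |-3.82| = 3.82 vs lambda = 0.42.
Since |beta| > lambda, coefficient = sign(beta)*(|beta| - lambda) = -3.4000.
Soft-thresholded coefficient = -3.4000.

-3.4000


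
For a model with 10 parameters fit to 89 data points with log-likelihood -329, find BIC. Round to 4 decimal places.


Compute k*ln(n) = 10*ln(89) = 10*4.488636 = 44.886360.
Then -2*loglik = 658.
BIC = 44.886360 + 658 = 702.886360, which rounds to 702.8864.

702.8864


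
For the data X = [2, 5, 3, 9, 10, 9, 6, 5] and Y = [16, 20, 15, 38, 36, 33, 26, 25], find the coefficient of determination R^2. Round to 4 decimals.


Fit the OLS line: b0 = 8.3285, b1 = 2.9055.
SSres = 36.9569.
SStot = 550.8750.
R^2 = 1 - 36.9569/550.8750 = 0.9329.

0.9329


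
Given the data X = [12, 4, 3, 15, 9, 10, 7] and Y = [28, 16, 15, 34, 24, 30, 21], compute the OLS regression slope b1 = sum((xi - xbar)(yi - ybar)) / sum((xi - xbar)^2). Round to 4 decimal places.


First compute the means: xbar = 8.5714, ybar = 24.0000.
Then S_xx = sum((xi - xbar)^2) = 109.7143.
S_xy = sum((xi - xbar)(yi - ybar)) = 178.0000.
b1 = S_xy / S_xx = 178.0000 / 109.7143 = 1.6224.

1.6224


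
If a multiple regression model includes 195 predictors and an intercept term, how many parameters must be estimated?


Total coefficients = number of predictors + 1 (for the intercept).
= 195 + 1 = 196.

196


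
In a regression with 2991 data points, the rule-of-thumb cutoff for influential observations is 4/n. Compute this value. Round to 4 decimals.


Cook's distance cutoff = 4/n = 4/2991.
= 0.0013.

0.0013


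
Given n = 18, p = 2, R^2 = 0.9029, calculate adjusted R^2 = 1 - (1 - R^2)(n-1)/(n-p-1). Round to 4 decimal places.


Plug in: Adj R^2 = 1 - (1 - 0.9029) * 17/15.
= 1 - 0.0971 * 17/15
= 1 - 1.6507 / 15
= 1 - 0.1100 = 0.8900.

0.8900


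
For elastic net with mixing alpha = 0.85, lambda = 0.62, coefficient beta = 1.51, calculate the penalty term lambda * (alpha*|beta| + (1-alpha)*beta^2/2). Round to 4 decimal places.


alpha * |beta| = 0.85 * 1.51 = 1.2835.
(1-alpha) * beta^2/2 = 0.15 * 2.2801/2 = 0.1710.
Total = 0.62 * (1.2835 + 0.1710) = 0.9018.

0.9018


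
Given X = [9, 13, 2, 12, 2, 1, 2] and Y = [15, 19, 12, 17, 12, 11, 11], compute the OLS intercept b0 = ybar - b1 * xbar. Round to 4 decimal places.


First find the slope: b1 = 0.5925.
Means: xbar = 5.8571, ybar = 13.8571.
b0 = ybar - b1 * xbar = 13.8571 - 0.5925 * 5.8571 = 10.3870.

10.3870


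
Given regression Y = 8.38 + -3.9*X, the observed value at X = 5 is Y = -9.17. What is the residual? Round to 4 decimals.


Fitted value at X = 5 is yhat = 8.38 + -3.9*5 = -11.1200.
Residual = -9.17 - -11.1200 = 1.9500.

1.9500


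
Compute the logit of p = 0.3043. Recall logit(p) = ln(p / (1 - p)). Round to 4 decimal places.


The odds are p/(1-p) = 0.3043 / 0.6957 = 0.4374.
logit(p) = ln(0.4374) = -0.8269.

-0.8269


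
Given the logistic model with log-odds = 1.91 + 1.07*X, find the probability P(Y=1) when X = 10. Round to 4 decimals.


Compute z = 1.91 + (1.07)(10) = 12.6100.
exp(-z) = 0.0000.
P = 1/(1 + 0.0000) = 1.0000.

1.0000


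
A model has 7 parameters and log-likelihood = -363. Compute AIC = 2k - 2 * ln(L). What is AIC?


AIC = 2k - 2*loglik = 2(7) - 2(-363).
= 14 + 726 = 740.

740


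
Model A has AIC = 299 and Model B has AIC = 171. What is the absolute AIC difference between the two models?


|AIC_A - AIC_B| = |299 - 171| = 128.
Model B is preferred (lower AIC).

128


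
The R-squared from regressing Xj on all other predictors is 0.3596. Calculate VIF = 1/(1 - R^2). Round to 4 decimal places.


VIF = 1 / (1 - 0.3596).
= 1 / 0.6404 = 1.5615.

1.5615


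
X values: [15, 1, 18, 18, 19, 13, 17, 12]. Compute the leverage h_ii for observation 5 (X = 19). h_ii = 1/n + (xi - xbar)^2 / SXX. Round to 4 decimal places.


n = 8, xbar = 14.1250.
SXX = sum((xi - xbar)^2) = 240.8750.
h = 1/8 + (19 - 14.1250)^2 / 240.8750 = 0.2237.

0.2237


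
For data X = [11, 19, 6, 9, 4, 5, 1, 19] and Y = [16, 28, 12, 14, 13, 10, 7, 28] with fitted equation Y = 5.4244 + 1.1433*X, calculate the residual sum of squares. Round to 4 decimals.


For each point, residual = actual - predicted.
Residuals: [-2.0007, 0.8529, -0.2842, -1.7141, 3.0024, -1.1409, 0.4323, 0.8529].
Sum of squared residuals = 18.9795.

18.9795


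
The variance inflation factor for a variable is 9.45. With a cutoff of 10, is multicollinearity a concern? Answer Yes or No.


Compare VIF = 9.45 to the threshold of 10.
9.45 < 10, so the answer is No.

No


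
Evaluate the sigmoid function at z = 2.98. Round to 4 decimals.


First, exp(-2.9800) = 0.0508.
Then sigma(z) = 1/(1 + 0.0508) = 0.9517.

0.9517
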